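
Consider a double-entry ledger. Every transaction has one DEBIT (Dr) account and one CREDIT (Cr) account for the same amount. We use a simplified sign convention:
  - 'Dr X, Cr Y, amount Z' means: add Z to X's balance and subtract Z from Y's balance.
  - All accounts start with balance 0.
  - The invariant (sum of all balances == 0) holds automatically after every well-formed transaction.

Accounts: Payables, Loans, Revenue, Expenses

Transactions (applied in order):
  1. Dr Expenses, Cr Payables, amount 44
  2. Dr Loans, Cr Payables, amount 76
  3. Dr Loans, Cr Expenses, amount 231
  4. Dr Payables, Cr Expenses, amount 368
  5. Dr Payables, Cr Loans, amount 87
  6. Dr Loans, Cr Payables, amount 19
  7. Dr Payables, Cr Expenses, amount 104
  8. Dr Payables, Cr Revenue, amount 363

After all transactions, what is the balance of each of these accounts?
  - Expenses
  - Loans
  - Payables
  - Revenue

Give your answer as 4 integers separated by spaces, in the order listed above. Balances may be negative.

Answer: -659 239 783 -363

Derivation:
After txn 1 (Dr Expenses, Cr Payables, amount 44): Expenses=44 Payables=-44
After txn 2 (Dr Loans, Cr Payables, amount 76): Expenses=44 Loans=76 Payables=-120
After txn 3 (Dr Loans, Cr Expenses, amount 231): Expenses=-187 Loans=307 Payables=-120
After txn 4 (Dr Payables, Cr Expenses, amount 368): Expenses=-555 Loans=307 Payables=248
After txn 5 (Dr Payables, Cr Loans, amount 87): Expenses=-555 Loans=220 Payables=335
After txn 6 (Dr Loans, Cr Payables, amount 19): Expenses=-555 Loans=239 Payables=316
After txn 7 (Dr Payables, Cr Expenses, amount 104): Expenses=-659 Loans=239 Payables=420
After txn 8 (Dr Payables, Cr Revenue, amount 363): Expenses=-659 Loans=239 Payables=783 Revenue=-363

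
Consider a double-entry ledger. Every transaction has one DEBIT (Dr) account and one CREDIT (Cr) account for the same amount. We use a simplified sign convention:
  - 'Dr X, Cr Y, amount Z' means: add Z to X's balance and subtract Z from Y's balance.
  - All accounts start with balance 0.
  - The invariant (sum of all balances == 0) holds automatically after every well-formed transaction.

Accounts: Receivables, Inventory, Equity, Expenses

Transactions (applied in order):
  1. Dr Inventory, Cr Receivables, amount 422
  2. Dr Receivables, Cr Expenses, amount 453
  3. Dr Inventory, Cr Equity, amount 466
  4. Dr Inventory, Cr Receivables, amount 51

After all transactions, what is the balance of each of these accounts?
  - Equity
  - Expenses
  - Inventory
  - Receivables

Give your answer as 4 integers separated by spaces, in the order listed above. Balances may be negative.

Answer: -466 -453 939 -20

Derivation:
After txn 1 (Dr Inventory, Cr Receivables, amount 422): Inventory=422 Receivables=-422
After txn 2 (Dr Receivables, Cr Expenses, amount 453): Expenses=-453 Inventory=422 Receivables=31
After txn 3 (Dr Inventory, Cr Equity, amount 466): Equity=-466 Expenses=-453 Inventory=888 Receivables=31
After txn 4 (Dr Inventory, Cr Receivables, amount 51): Equity=-466 Expenses=-453 Inventory=939 Receivables=-20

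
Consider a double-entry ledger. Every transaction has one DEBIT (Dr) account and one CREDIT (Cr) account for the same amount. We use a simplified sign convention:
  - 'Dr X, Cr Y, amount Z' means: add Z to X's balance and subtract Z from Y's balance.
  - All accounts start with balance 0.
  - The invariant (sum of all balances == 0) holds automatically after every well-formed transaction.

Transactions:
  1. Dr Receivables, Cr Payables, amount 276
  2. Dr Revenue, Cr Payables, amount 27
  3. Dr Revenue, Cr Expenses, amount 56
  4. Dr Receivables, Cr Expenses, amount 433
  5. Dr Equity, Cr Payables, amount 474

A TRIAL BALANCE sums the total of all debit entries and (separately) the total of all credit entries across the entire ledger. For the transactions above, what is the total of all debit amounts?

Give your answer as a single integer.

Txn 1: debit+=276
Txn 2: debit+=27
Txn 3: debit+=56
Txn 4: debit+=433
Txn 5: debit+=474
Total debits = 1266

Answer: 1266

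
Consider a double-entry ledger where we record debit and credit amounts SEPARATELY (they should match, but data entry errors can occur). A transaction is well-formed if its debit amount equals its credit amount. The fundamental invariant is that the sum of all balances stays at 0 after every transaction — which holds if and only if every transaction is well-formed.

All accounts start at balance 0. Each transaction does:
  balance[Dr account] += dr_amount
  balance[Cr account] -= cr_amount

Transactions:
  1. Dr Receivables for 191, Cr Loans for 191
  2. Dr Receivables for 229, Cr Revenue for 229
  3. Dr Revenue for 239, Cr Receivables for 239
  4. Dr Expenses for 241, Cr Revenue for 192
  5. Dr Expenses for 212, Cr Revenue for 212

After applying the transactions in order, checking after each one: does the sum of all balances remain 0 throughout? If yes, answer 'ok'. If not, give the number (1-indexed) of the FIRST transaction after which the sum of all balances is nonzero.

Answer: 4

Derivation:
After txn 1: dr=191 cr=191 sum_balances=0
After txn 2: dr=229 cr=229 sum_balances=0
After txn 3: dr=239 cr=239 sum_balances=0
After txn 4: dr=241 cr=192 sum_balances=49
After txn 5: dr=212 cr=212 sum_balances=49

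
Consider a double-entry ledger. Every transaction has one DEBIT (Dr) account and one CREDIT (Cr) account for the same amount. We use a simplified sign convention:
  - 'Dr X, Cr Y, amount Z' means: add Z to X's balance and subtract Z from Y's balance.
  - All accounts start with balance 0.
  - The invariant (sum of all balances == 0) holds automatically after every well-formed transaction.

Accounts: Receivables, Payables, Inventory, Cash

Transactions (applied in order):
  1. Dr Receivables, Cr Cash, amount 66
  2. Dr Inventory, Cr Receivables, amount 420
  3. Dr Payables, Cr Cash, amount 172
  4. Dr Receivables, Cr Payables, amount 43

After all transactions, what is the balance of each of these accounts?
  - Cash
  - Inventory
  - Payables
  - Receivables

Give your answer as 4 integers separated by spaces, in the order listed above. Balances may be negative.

Answer: -238 420 129 -311

Derivation:
After txn 1 (Dr Receivables, Cr Cash, amount 66): Cash=-66 Receivables=66
After txn 2 (Dr Inventory, Cr Receivables, amount 420): Cash=-66 Inventory=420 Receivables=-354
After txn 3 (Dr Payables, Cr Cash, amount 172): Cash=-238 Inventory=420 Payables=172 Receivables=-354
After txn 4 (Dr Receivables, Cr Payables, amount 43): Cash=-238 Inventory=420 Payables=129 Receivables=-311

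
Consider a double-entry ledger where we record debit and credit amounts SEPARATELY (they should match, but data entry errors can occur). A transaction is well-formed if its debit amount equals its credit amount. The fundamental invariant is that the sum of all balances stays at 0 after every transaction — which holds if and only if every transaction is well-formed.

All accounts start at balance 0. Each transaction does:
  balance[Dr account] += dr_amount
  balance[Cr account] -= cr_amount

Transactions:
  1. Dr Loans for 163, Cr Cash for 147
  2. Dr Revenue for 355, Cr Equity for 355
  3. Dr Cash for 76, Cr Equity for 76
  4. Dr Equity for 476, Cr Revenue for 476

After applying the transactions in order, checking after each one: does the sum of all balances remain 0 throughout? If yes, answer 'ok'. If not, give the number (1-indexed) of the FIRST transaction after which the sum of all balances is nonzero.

After txn 1: dr=163 cr=147 sum_balances=16
After txn 2: dr=355 cr=355 sum_balances=16
After txn 3: dr=76 cr=76 sum_balances=16
After txn 4: dr=476 cr=476 sum_balances=16

Answer: 1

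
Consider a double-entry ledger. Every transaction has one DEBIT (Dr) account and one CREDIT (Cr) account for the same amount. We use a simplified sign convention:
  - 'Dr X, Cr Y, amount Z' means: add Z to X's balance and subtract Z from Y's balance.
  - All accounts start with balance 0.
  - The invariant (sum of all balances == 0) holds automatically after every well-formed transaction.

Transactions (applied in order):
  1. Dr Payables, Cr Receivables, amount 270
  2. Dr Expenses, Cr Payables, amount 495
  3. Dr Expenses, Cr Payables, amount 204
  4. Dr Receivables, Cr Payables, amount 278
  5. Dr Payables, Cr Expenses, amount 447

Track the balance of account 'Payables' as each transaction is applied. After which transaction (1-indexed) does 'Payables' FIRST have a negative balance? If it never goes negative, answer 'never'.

Answer: 2

Derivation:
After txn 1: Payables=270
After txn 2: Payables=-225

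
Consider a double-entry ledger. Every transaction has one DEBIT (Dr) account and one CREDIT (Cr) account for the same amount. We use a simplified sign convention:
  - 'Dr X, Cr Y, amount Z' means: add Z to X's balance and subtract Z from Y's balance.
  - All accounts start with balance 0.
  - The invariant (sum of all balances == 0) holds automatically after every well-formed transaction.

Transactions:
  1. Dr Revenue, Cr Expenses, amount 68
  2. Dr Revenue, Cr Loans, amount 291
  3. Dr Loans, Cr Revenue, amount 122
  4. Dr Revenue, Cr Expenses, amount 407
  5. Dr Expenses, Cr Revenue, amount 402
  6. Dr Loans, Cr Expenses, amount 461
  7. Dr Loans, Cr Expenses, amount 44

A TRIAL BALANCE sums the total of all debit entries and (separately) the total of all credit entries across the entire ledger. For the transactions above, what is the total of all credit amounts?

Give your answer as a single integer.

Answer: 1795

Derivation:
Txn 1: credit+=68
Txn 2: credit+=291
Txn 3: credit+=122
Txn 4: credit+=407
Txn 5: credit+=402
Txn 6: credit+=461
Txn 7: credit+=44
Total credits = 1795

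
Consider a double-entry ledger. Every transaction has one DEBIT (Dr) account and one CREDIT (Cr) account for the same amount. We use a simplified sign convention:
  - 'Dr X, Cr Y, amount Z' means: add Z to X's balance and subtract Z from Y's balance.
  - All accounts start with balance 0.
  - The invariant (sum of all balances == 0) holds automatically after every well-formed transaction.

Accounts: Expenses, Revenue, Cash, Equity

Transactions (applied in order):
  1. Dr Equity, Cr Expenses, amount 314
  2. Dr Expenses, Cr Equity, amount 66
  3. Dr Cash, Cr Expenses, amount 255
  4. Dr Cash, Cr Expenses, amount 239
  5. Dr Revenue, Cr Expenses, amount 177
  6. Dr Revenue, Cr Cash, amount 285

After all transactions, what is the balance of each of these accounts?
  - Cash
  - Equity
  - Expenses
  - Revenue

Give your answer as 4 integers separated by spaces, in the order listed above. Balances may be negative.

Answer: 209 248 -919 462

Derivation:
After txn 1 (Dr Equity, Cr Expenses, amount 314): Equity=314 Expenses=-314
After txn 2 (Dr Expenses, Cr Equity, amount 66): Equity=248 Expenses=-248
After txn 3 (Dr Cash, Cr Expenses, amount 255): Cash=255 Equity=248 Expenses=-503
After txn 4 (Dr Cash, Cr Expenses, amount 239): Cash=494 Equity=248 Expenses=-742
After txn 5 (Dr Revenue, Cr Expenses, amount 177): Cash=494 Equity=248 Expenses=-919 Revenue=177
After txn 6 (Dr Revenue, Cr Cash, amount 285): Cash=209 Equity=248 Expenses=-919 Revenue=462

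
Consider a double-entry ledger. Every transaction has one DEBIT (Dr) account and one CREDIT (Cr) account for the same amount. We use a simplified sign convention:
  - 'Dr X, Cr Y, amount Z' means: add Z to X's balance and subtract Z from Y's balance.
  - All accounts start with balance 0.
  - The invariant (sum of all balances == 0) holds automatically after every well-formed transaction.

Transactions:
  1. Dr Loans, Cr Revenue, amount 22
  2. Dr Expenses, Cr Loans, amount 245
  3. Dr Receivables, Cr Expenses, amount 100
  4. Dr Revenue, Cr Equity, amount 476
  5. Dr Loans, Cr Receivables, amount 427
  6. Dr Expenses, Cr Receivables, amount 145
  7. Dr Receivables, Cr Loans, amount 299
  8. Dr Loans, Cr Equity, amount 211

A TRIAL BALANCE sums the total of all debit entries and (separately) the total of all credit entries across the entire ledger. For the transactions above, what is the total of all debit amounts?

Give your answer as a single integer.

Answer: 1925

Derivation:
Txn 1: debit+=22
Txn 2: debit+=245
Txn 3: debit+=100
Txn 4: debit+=476
Txn 5: debit+=427
Txn 6: debit+=145
Txn 7: debit+=299
Txn 8: debit+=211
Total debits = 1925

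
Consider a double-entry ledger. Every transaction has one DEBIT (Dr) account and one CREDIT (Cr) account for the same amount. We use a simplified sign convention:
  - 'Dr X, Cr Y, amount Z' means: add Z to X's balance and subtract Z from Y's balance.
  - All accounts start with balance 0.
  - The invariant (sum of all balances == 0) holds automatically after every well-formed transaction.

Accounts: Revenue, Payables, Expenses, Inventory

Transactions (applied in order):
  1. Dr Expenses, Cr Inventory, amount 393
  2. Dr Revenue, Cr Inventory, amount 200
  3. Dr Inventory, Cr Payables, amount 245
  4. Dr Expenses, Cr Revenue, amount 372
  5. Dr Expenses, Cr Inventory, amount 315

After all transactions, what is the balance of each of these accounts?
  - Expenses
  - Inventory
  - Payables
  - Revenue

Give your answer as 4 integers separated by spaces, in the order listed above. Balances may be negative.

After txn 1 (Dr Expenses, Cr Inventory, amount 393): Expenses=393 Inventory=-393
After txn 2 (Dr Revenue, Cr Inventory, amount 200): Expenses=393 Inventory=-593 Revenue=200
After txn 3 (Dr Inventory, Cr Payables, amount 245): Expenses=393 Inventory=-348 Payables=-245 Revenue=200
After txn 4 (Dr Expenses, Cr Revenue, amount 372): Expenses=765 Inventory=-348 Payables=-245 Revenue=-172
After txn 5 (Dr Expenses, Cr Inventory, amount 315): Expenses=1080 Inventory=-663 Payables=-245 Revenue=-172

Answer: 1080 -663 -245 -172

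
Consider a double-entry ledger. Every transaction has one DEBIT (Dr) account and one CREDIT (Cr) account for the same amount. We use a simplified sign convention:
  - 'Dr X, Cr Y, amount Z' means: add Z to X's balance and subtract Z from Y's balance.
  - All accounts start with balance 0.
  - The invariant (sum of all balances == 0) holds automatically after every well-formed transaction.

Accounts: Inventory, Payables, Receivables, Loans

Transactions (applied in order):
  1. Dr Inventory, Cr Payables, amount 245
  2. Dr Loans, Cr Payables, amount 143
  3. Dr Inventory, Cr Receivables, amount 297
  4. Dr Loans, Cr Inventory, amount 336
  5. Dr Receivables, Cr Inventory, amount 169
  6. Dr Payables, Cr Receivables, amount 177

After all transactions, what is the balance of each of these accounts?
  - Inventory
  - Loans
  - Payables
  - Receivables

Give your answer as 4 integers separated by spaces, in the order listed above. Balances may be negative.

Answer: 37 479 -211 -305

Derivation:
After txn 1 (Dr Inventory, Cr Payables, amount 245): Inventory=245 Payables=-245
After txn 2 (Dr Loans, Cr Payables, amount 143): Inventory=245 Loans=143 Payables=-388
After txn 3 (Dr Inventory, Cr Receivables, amount 297): Inventory=542 Loans=143 Payables=-388 Receivables=-297
After txn 4 (Dr Loans, Cr Inventory, amount 336): Inventory=206 Loans=479 Payables=-388 Receivables=-297
After txn 5 (Dr Receivables, Cr Inventory, amount 169): Inventory=37 Loans=479 Payables=-388 Receivables=-128
After txn 6 (Dr Payables, Cr Receivables, amount 177): Inventory=37 Loans=479 Payables=-211 Receivables=-305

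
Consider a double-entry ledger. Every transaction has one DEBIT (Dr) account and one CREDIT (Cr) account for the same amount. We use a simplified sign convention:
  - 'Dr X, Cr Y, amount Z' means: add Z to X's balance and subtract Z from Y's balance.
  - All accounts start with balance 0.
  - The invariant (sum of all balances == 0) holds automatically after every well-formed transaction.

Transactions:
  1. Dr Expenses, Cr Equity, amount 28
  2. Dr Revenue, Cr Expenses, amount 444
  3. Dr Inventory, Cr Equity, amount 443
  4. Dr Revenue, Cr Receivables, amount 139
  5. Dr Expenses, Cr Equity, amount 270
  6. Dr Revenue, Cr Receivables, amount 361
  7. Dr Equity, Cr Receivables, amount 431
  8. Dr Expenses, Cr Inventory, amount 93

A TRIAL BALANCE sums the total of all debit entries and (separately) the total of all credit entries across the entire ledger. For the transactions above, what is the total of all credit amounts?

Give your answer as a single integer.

Answer: 2209

Derivation:
Txn 1: credit+=28
Txn 2: credit+=444
Txn 3: credit+=443
Txn 4: credit+=139
Txn 5: credit+=270
Txn 6: credit+=361
Txn 7: credit+=431
Txn 8: credit+=93
Total credits = 2209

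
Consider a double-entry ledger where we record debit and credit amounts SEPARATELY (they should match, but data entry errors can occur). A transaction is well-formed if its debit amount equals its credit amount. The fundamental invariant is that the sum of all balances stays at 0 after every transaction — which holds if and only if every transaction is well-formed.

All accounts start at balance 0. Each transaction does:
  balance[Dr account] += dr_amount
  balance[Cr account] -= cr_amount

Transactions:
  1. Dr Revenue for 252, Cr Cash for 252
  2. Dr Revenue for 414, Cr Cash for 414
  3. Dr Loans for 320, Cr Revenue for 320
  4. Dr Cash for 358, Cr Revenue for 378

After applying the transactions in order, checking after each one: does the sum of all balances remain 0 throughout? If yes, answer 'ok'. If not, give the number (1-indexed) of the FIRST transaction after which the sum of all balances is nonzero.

After txn 1: dr=252 cr=252 sum_balances=0
After txn 2: dr=414 cr=414 sum_balances=0
After txn 3: dr=320 cr=320 sum_balances=0
After txn 4: dr=358 cr=378 sum_balances=-20

Answer: 4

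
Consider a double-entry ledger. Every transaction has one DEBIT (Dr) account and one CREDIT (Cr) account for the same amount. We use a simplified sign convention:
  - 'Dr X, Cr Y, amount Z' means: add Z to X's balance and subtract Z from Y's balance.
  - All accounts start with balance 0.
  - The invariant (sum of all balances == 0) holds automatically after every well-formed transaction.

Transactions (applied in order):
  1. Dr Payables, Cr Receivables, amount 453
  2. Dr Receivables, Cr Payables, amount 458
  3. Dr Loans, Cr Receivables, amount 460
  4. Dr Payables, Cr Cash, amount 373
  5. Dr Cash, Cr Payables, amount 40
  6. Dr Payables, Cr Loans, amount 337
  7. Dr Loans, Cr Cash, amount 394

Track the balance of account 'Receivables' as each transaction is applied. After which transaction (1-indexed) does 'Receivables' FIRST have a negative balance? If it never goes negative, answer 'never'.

After txn 1: Receivables=-453

Answer: 1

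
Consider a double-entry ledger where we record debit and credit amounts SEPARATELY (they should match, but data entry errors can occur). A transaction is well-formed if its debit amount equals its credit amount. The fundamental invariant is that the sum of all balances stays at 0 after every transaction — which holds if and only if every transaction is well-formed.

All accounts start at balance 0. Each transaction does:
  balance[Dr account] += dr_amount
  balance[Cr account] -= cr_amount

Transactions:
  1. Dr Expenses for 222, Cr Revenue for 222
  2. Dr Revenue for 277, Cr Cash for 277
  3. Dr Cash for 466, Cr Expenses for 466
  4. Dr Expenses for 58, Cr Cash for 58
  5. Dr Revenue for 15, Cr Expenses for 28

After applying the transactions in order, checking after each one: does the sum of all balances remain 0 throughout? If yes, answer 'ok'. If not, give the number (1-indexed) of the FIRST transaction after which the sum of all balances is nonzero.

After txn 1: dr=222 cr=222 sum_balances=0
After txn 2: dr=277 cr=277 sum_balances=0
After txn 3: dr=466 cr=466 sum_balances=0
After txn 4: dr=58 cr=58 sum_balances=0
After txn 5: dr=15 cr=28 sum_balances=-13

Answer: 5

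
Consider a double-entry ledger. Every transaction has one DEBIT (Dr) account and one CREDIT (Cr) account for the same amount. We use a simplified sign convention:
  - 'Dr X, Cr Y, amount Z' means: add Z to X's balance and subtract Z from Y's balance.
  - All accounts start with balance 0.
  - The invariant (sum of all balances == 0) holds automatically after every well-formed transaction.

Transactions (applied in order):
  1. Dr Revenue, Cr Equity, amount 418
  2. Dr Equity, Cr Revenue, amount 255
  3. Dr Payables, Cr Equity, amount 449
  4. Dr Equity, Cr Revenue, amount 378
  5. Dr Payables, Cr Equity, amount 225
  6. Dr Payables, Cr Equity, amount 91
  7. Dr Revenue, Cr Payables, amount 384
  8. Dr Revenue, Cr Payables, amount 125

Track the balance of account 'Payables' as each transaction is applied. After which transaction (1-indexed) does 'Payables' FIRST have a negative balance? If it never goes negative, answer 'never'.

Answer: never

Derivation:
After txn 1: Payables=0
After txn 2: Payables=0
After txn 3: Payables=449
After txn 4: Payables=449
After txn 5: Payables=674
After txn 6: Payables=765
After txn 7: Payables=381
After txn 8: Payables=256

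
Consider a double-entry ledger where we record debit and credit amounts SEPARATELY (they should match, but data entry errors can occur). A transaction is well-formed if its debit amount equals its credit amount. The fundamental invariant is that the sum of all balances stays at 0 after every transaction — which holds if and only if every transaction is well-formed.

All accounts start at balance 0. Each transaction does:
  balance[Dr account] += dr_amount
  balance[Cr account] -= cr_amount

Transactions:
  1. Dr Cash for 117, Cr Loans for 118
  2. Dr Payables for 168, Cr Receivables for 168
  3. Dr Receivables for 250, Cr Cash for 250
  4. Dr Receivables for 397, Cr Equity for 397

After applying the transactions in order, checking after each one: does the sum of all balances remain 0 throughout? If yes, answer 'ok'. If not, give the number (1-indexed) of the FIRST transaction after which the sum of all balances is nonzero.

Answer: 1

Derivation:
After txn 1: dr=117 cr=118 sum_balances=-1
After txn 2: dr=168 cr=168 sum_balances=-1
After txn 3: dr=250 cr=250 sum_balances=-1
After txn 4: dr=397 cr=397 sum_balances=-1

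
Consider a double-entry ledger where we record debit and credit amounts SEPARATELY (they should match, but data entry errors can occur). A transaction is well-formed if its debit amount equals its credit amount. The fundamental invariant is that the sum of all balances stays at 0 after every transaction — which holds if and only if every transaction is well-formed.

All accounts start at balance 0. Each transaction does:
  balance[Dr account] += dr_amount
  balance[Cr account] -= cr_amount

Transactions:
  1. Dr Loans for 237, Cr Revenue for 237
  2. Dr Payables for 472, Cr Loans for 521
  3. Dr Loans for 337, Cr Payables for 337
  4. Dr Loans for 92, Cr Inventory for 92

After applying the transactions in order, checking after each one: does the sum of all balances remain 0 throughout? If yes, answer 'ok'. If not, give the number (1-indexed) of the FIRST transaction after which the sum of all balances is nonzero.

Answer: 2

Derivation:
After txn 1: dr=237 cr=237 sum_balances=0
After txn 2: dr=472 cr=521 sum_balances=-49
After txn 3: dr=337 cr=337 sum_balances=-49
After txn 4: dr=92 cr=92 sum_balances=-49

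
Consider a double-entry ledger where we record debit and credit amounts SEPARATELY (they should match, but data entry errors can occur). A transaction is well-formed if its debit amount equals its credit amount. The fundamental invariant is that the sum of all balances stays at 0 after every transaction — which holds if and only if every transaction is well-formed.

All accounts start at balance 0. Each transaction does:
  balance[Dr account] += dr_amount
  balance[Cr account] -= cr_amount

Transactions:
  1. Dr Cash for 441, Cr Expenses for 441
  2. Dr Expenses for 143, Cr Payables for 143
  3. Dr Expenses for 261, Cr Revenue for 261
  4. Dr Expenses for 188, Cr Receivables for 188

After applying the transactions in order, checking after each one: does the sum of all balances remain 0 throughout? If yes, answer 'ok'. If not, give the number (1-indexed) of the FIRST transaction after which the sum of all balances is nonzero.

Answer: ok

Derivation:
After txn 1: dr=441 cr=441 sum_balances=0
After txn 2: dr=143 cr=143 sum_balances=0
After txn 3: dr=261 cr=261 sum_balances=0
After txn 4: dr=188 cr=188 sum_balances=0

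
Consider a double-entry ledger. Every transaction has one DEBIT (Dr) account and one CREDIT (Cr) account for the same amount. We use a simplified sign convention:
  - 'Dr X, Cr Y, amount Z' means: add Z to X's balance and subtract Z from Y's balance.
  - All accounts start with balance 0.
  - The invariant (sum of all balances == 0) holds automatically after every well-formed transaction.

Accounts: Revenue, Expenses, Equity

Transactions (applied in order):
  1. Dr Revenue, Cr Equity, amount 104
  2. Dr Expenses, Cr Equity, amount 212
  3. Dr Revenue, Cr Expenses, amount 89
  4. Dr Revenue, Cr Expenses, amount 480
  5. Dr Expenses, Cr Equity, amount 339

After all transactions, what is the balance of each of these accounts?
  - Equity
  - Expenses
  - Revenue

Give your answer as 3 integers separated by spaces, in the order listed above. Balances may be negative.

Answer: -655 -18 673

Derivation:
After txn 1 (Dr Revenue, Cr Equity, amount 104): Equity=-104 Revenue=104
After txn 2 (Dr Expenses, Cr Equity, amount 212): Equity=-316 Expenses=212 Revenue=104
After txn 3 (Dr Revenue, Cr Expenses, amount 89): Equity=-316 Expenses=123 Revenue=193
After txn 4 (Dr Revenue, Cr Expenses, amount 480): Equity=-316 Expenses=-357 Revenue=673
After txn 5 (Dr Expenses, Cr Equity, amount 339): Equity=-655 Expenses=-18 Revenue=673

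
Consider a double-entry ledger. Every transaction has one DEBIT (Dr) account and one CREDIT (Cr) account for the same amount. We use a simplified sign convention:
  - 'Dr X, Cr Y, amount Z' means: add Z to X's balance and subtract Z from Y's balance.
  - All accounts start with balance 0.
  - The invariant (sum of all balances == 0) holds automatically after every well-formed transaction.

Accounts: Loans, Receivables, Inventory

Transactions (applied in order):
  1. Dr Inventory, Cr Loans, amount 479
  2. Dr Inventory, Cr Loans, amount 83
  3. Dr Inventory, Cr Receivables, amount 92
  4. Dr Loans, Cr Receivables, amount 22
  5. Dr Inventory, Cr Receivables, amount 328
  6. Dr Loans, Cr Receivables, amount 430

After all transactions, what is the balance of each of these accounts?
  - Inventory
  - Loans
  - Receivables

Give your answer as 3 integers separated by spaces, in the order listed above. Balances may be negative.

After txn 1 (Dr Inventory, Cr Loans, amount 479): Inventory=479 Loans=-479
After txn 2 (Dr Inventory, Cr Loans, amount 83): Inventory=562 Loans=-562
After txn 3 (Dr Inventory, Cr Receivables, amount 92): Inventory=654 Loans=-562 Receivables=-92
After txn 4 (Dr Loans, Cr Receivables, amount 22): Inventory=654 Loans=-540 Receivables=-114
After txn 5 (Dr Inventory, Cr Receivables, amount 328): Inventory=982 Loans=-540 Receivables=-442
After txn 6 (Dr Loans, Cr Receivables, amount 430): Inventory=982 Loans=-110 Receivables=-872

Answer: 982 -110 -872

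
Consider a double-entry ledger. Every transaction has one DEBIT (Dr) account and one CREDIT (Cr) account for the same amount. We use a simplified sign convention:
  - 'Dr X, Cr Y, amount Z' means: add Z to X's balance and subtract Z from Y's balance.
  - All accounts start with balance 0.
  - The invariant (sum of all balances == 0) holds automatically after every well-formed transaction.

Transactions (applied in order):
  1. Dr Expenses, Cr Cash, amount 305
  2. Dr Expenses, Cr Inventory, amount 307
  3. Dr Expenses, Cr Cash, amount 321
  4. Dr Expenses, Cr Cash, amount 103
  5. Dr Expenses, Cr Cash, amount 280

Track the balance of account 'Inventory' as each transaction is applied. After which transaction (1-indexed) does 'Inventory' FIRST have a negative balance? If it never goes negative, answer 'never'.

Answer: 2

Derivation:
After txn 1: Inventory=0
After txn 2: Inventory=-307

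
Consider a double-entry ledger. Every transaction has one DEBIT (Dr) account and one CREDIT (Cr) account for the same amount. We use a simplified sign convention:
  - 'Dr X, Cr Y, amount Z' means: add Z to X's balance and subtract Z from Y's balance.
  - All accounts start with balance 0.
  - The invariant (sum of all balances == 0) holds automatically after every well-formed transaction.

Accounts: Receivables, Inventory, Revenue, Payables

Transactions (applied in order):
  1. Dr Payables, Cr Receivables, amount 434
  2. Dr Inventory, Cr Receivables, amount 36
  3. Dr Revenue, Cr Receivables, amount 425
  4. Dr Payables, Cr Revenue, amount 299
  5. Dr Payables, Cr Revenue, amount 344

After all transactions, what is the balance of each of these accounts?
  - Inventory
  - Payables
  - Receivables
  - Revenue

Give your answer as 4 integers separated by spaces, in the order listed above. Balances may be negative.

Answer: 36 1077 -895 -218

Derivation:
After txn 1 (Dr Payables, Cr Receivables, amount 434): Payables=434 Receivables=-434
After txn 2 (Dr Inventory, Cr Receivables, amount 36): Inventory=36 Payables=434 Receivables=-470
After txn 3 (Dr Revenue, Cr Receivables, amount 425): Inventory=36 Payables=434 Receivables=-895 Revenue=425
After txn 4 (Dr Payables, Cr Revenue, amount 299): Inventory=36 Payables=733 Receivables=-895 Revenue=126
After txn 5 (Dr Payables, Cr Revenue, amount 344): Inventory=36 Payables=1077 Receivables=-895 Revenue=-218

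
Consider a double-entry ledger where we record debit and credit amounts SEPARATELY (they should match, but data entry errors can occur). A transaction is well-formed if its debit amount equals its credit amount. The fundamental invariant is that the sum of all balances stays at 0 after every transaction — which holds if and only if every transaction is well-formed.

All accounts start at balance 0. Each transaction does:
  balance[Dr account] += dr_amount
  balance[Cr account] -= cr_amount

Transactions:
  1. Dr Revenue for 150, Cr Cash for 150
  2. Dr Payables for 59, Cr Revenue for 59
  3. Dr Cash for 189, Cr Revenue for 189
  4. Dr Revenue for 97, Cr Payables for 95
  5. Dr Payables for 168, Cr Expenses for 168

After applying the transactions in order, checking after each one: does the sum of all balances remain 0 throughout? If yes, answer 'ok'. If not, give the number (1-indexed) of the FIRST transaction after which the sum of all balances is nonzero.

After txn 1: dr=150 cr=150 sum_balances=0
After txn 2: dr=59 cr=59 sum_balances=0
After txn 3: dr=189 cr=189 sum_balances=0
After txn 4: dr=97 cr=95 sum_balances=2
After txn 5: dr=168 cr=168 sum_balances=2

Answer: 4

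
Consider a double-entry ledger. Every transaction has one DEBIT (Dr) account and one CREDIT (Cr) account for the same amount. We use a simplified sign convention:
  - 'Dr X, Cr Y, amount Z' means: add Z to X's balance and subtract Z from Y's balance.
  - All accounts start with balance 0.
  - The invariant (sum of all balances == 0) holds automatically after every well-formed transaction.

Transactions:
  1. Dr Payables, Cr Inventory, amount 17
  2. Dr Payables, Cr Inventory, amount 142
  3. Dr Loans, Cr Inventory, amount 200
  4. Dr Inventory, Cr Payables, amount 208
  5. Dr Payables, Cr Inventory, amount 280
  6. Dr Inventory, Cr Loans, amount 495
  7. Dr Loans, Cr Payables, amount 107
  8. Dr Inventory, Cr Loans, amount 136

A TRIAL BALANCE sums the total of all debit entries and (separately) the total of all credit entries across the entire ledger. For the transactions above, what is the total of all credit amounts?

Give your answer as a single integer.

Txn 1: credit+=17
Txn 2: credit+=142
Txn 3: credit+=200
Txn 4: credit+=208
Txn 5: credit+=280
Txn 6: credit+=495
Txn 7: credit+=107
Txn 8: credit+=136
Total credits = 1585

Answer: 1585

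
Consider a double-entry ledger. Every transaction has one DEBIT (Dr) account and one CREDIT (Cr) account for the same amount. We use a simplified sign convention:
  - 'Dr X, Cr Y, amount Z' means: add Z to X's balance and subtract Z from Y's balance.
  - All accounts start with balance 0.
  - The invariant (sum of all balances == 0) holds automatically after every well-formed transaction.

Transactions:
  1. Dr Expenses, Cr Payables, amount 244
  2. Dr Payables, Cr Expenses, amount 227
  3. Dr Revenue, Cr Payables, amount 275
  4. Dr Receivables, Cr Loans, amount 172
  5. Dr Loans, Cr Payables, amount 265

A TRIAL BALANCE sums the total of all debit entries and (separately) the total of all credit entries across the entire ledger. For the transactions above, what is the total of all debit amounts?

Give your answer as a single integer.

Txn 1: debit+=244
Txn 2: debit+=227
Txn 3: debit+=275
Txn 4: debit+=172
Txn 5: debit+=265
Total debits = 1183

Answer: 1183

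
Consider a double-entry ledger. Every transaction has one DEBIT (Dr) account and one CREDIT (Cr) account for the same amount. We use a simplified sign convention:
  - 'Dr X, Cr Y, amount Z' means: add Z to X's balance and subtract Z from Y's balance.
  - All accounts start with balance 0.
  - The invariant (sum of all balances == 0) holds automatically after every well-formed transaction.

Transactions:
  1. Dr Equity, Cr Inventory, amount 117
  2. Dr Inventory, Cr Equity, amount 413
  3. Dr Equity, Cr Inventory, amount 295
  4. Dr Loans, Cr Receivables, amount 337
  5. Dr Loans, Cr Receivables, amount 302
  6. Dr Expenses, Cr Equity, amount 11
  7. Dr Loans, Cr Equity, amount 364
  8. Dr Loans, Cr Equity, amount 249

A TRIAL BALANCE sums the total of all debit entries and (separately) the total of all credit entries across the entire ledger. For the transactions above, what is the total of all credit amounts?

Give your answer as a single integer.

Txn 1: credit+=117
Txn 2: credit+=413
Txn 3: credit+=295
Txn 4: credit+=337
Txn 5: credit+=302
Txn 6: credit+=11
Txn 7: credit+=364
Txn 8: credit+=249
Total credits = 2088

Answer: 2088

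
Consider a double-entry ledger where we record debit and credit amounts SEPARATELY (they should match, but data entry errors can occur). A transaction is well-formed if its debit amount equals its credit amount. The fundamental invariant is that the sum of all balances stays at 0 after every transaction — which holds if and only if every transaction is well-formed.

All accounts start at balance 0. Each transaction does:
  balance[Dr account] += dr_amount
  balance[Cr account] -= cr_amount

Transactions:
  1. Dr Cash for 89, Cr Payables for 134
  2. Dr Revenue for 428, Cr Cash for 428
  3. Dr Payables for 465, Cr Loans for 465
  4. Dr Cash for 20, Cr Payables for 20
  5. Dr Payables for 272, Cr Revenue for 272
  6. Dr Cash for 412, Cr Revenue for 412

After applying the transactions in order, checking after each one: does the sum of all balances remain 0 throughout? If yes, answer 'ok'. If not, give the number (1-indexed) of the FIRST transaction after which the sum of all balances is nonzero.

After txn 1: dr=89 cr=134 sum_balances=-45
After txn 2: dr=428 cr=428 sum_balances=-45
After txn 3: dr=465 cr=465 sum_balances=-45
After txn 4: dr=20 cr=20 sum_balances=-45
After txn 5: dr=272 cr=272 sum_balances=-45
After txn 6: dr=412 cr=412 sum_balances=-45

Answer: 1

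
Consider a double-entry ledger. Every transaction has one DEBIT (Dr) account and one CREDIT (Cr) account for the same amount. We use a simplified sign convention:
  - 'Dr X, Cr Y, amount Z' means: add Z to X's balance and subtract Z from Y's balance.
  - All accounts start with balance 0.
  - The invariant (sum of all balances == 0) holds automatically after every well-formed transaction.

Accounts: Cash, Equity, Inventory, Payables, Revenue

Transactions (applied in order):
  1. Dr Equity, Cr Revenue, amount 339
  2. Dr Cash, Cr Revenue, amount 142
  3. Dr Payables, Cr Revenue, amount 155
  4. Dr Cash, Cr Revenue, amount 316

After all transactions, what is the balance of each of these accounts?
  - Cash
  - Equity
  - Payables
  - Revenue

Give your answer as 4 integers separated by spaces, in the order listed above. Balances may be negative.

Answer: 458 339 155 -952

Derivation:
After txn 1 (Dr Equity, Cr Revenue, amount 339): Equity=339 Revenue=-339
After txn 2 (Dr Cash, Cr Revenue, amount 142): Cash=142 Equity=339 Revenue=-481
After txn 3 (Dr Payables, Cr Revenue, amount 155): Cash=142 Equity=339 Payables=155 Revenue=-636
After txn 4 (Dr Cash, Cr Revenue, amount 316): Cash=458 Equity=339 Payables=155 Revenue=-952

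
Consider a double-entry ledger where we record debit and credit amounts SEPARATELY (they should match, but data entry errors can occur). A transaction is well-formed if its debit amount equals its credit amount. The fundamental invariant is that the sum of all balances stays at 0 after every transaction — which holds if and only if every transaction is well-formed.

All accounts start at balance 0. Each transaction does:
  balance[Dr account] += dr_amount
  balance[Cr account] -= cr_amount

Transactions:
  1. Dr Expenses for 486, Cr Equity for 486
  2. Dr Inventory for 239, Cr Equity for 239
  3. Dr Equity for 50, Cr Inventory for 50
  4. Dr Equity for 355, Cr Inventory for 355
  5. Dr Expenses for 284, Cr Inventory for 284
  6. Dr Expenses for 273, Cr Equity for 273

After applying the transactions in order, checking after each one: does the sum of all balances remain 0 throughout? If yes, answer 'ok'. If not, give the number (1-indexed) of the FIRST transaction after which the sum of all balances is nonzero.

After txn 1: dr=486 cr=486 sum_balances=0
After txn 2: dr=239 cr=239 sum_balances=0
After txn 3: dr=50 cr=50 sum_balances=0
After txn 4: dr=355 cr=355 sum_balances=0
After txn 5: dr=284 cr=284 sum_balances=0
After txn 6: dr=273 cr=273 sum_balances=0

Answer: ok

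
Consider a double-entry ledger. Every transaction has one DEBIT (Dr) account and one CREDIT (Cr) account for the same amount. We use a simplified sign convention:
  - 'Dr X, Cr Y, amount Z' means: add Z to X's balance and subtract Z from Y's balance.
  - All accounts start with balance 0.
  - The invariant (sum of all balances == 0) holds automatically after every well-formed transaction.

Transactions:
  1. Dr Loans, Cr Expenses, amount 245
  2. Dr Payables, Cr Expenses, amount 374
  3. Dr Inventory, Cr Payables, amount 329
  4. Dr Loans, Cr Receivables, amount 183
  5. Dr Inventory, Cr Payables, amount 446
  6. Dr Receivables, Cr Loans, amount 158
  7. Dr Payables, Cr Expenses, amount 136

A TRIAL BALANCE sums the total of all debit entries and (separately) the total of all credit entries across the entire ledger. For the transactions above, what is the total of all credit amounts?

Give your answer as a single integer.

Txn 1: credit+=245
Txn 2: credit+=374
Txn 3: credit+=329
Txn 4: credit+=183
Txn 5: credit+=446
Txn 6: credit+=158
Txn 7: credit+=136
Total credits = 1871

Answer: 1871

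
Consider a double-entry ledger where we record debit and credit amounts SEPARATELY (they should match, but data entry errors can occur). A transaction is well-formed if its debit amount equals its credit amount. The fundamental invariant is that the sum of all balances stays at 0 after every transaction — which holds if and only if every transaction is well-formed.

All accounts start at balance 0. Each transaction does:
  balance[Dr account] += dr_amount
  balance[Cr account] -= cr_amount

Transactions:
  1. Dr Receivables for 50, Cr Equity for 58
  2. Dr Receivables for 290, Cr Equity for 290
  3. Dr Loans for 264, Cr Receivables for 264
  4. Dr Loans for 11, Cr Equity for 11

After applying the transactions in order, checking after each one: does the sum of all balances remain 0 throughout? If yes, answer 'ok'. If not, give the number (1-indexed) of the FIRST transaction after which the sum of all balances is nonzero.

Answer: 1

Derivation:
After txn 1: dr=50 cr=58 sum_balances=-8
After txn 2: dr=290 cr=290 sum_balances=-8
After txn 3: dr=264 cr=264 sum_balances=-8
After txn 4: dr=11 cr=11 sum_balances=-8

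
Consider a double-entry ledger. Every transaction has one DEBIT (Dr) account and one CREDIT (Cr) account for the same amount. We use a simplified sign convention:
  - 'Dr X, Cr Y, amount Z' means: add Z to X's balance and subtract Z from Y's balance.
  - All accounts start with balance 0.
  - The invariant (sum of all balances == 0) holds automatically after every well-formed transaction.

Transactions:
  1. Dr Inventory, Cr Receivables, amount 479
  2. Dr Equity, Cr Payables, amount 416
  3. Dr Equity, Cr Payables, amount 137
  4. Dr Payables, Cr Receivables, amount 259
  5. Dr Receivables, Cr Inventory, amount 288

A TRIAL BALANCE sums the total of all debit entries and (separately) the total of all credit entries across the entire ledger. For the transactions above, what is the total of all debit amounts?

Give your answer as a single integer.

Answer: 1579

Derivation:
Txn 1: debit+=479
Txn 2: debit+=416
Txn 3: debit+=137
Txn 4: debit+=259
Txn 5: debit+=288
Total debits = 1579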